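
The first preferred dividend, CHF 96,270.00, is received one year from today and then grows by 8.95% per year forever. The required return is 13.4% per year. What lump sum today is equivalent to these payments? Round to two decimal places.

CHF 2,163,370.79

Periodic rate r = 0.134 per year.
Growing perpetuity (Gordon): PV = PMT₁ / (r − g) = 96,270 / (r − 0.0895) = CHF 2,163,370.79.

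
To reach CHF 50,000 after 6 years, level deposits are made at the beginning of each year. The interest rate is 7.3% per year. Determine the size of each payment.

Level annuity due; solve FV = PMT × [((1+r)^n − 1)/r] × (1+r) for PMT.
Periodic rate r = 0.073 per year.
With n = 6: PMT = 50,000 / ([((1+r)^n − 1)/r] × (1+r)) = CHF 6,465.18

CHF 6,465.18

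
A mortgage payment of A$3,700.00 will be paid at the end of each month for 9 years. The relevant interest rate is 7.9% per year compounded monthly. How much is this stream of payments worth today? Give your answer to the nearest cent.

A$285,341.04

This is an ordinary annuity: 108 payments of A$3,700.00 at the end of each month.
Periodic rate r = 0.079/12 per month; n is counted in months.
PV = PMT × [(1 − (1+r)^−n)/r] = 3,700 × [1 − (1+r)^−108] / r = A$285,341.04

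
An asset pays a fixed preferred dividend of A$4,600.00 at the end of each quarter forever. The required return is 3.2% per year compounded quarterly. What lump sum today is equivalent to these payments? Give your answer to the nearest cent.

Periodic rate r = 0.032/4 per quarter.
Level perpetuity: PV = PMT / r = 4,600 / (0.032/4) = A$575,000.00.

A$575,000.00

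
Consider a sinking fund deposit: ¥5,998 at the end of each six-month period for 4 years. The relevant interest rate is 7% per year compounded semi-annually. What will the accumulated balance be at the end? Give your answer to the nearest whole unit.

This is an ordinary annuity: 8 deposits of ¥5,998 at the end of each six-month period.
Periodic rate r = 0.07/2 per half-year; n is counted in half-years.
FV = PMT × [((1+r)^n − 1)/r] = 5,998 × [(1+r)^8 − 1] / r = ¥54,292

¥54,292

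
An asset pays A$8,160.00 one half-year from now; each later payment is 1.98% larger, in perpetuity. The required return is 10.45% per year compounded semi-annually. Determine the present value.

Periodic rate r = 0.1045/2 per half-year.
Growing perpetuity (Gordon): PV = PMT₁ / (r − g) = 8,160 / (r − 0.0198) = A$251,463.79.

A$251,463.79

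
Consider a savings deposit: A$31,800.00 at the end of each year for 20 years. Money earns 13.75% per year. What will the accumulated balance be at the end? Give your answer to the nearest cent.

A$2,810,680.47

This is an ordinary annuity: 20 deposits of A$31,800.00 at the end of each year.
Periodic rate r = 0.1375 per year.
FV = PMT × [((1+r)^n − 1)/r] = 31,800 × [(1+r)^20 − 1] / r = A$2,810,680.47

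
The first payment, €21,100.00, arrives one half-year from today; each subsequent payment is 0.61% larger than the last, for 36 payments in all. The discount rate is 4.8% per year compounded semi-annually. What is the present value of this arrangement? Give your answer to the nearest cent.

€554,012.20

Periodic rate r = 0.048/2 per half-year; n is counted in half-years.
Growing ordinary annuity: PV = PMT₁ × [1 − ((1+g)/(1+r))^n] / (r − g) = 21,100 × [1 − ((1+0.0061)/(1+r))^36] / (r − 0.0061) = €554,012.20.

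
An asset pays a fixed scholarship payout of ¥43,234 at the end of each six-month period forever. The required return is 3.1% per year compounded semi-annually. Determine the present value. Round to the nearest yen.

Periodic rate r = 0.031/2 per half-year.
Level perpetuity: PV = PMT / r = 43,234 / (0.031/2) = ¥2,789,290.

¥2,789,290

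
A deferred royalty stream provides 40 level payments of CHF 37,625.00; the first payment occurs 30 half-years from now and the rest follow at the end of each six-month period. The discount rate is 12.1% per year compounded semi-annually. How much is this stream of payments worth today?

Ordinary annuity of 40 payments, first payment at period 30.
Periodic rate r = 0.121/2 per half-year; n is counted in half-years.
The ordinary-annuity PV formula values the stream one period before the first payment (period 29); discount that back 29 periods:
PV₀ = 37,625 × [1 − (1+r)^−40] / r × (1+r)^−29 = CHF 102,415.48

CHF 102,415.48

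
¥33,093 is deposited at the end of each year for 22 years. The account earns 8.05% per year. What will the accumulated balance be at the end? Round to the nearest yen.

This is an ordinary annuity: 22 deposits of ¥33,093 at the end of each year.
Periodic rate r = 0.0805 per year.
FV = PMT × [((1+r)^n − 1)/r] = 33,093 × [(1+r)^22 − 1] / r = ¥1,846,706

¥1,846,706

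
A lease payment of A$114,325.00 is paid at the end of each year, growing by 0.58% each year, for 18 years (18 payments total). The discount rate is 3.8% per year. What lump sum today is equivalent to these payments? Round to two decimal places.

Periodic rate r = 0.038 per year.
Growing ordinary annuity: PV = PMT₁ × [1 − ((1+g)/(1+r))^n] / (r − g) = 114,325 × [1 − ((1+0.0058)/(1+r))^18] / (r − 0.0058) = A$1,537,008.94.

A$1,537,008.94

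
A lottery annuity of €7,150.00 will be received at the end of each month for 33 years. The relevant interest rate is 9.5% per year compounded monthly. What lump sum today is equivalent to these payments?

€863,382.77

This is an ordinary annuity: 396 payments of €7,150.00 at the end of each month.
Periodic rate r = 0.095/12 per month; n is counted in months.
PV = PMT × [(1 − (1+r)^−n)/r] = 7,150 × [1 − (1+r)^−396] / r = €863,382.77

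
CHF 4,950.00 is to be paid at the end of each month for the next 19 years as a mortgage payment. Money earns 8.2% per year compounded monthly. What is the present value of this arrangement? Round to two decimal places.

CHF 571,054.60

This is an ordinary annuity: 228 payments of CHF 4,950.00 at the end of each month.
Periodic rate r = 0.082/12 per month; n is counted in months.
PV = PMT × [(1 − (1+r)^−n)/r] = 4,950 × [1 − (1+r)^−228] / r = CHF 571,054.60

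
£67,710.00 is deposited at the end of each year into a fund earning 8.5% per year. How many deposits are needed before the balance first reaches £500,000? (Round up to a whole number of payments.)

Periodic rate r = 0.085 per year.
Ordinary annuity FV: 500,000 = 67,710 × [((1+r)^n − 1)/r].
(1+r)^n = 1 + 500,000 × r / 67,710, so n = ln(1 + 500,000·r/67,710) / ln(1+r) = 5.97.
Round up to a whole number of payments: n = 6.

6 payments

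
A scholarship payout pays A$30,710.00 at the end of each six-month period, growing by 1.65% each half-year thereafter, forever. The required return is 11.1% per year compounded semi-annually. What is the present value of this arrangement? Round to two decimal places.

A$787,435.90

Periodic rate r = 0.111/2 per half-year.
Growing perpetuity (Gordon): PV = PMT₁ / (r − g) = 30,710 / (r − 0.0165) = A$787,435.90.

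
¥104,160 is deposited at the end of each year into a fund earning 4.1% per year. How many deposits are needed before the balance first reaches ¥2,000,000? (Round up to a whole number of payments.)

15 payments

Periodic rate r = 0.041 per year.
Ordinary annuity FV: 2,000,000 = 104,160 × [((1+r)^n − 1)/r].
(1+r)^n = 1 + 2,000,000 × r / 104,160, so n = ln(1 + 2,000,000·r/104,160) / ln(1+r) = 14.45.
Round up to a whole number of payments: n = 15.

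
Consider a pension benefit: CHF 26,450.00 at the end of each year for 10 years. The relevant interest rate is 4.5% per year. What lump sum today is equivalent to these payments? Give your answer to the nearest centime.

CHF 209,291.40

This is an ordinary annuity: 10 payments of CHF 26,450.00 at the end of each year.
Periodic rate r = 0.045 per year.
PV = PMT × [(1 − (1+r)^−n)/r] = 26,450 × [1 − (1+r)^−10] / r = CHF 209,291.40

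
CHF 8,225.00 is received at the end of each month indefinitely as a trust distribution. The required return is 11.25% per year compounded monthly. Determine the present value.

Periodic rate r = 0.1125/12 per month.
Level perpetuity: PV = PMT / r = 8,225 / (0.1125/12) = CHF 877,333.33.

CHF 877,333.33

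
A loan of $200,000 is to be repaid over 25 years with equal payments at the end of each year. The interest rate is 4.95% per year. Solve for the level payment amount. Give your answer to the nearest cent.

Level ordinary annuity; solve PV = PMT × [(1 − (1+r)^−n)/r] for PMT.
Periodic rate r = 0.0495 per year.
With n = 25: PMT = 200,000 / ([(1 − (1+r)^−n)/r]) = $14,119.46

$14,119.46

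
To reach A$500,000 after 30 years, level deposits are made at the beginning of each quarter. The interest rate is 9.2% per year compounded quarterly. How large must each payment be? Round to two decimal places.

A$785.37

Level annuity due; solve FV = PMT × [((1+r)^n − 1)/r] × (1+r) for PMT.
Periodic rate r = 0.092/4 per quarter; n is counted in quarters.
With n = 120: PMT = 500,000 / ([((1+r)^n − 1)/r] × (1+r)) = A$785.37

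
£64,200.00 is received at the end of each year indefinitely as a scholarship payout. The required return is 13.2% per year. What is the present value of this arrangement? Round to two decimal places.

£486,363.64

Periodic rate r = 0.132 per year.
Level perpetuity: PV = PMT / r = 64,200 / (0.132) = £486,363.64.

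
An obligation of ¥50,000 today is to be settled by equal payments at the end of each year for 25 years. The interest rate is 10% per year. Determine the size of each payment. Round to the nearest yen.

¥5,508

Level ordinary annuity; solve PV = PMT × [(1 − (1+r)^−n)/r] for PMT.
Periodic rate r = 0.1 per year.
With n = 25: PMT = 50,000 / ([(1 − (1+r)^−n)/r]) = ¥5,508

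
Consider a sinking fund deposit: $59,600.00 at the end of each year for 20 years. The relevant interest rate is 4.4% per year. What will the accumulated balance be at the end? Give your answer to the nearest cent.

$1,850,273.91

This is an ordinary annuity: 20 deposits of $59,600.00 at the end of each year.
Periodic rate r = 0.044 per year.
FV = PMT × [((1+r)^n − 1)/r] = 59,600 × [(1+r)^20 − 1] / r = $1,850,273.91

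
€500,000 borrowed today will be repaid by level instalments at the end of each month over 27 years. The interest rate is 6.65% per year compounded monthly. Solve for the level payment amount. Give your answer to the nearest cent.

Level ordinary annuity; solve PV = PMT × [(1 − (1+r)^−n)/r] for PMT.
Periodic rate r = 0.0665/12 per month; n is counted in months.
With n = 324: PMT = 500,000 / ([(1 − (1+r)^−n)/r]) = €3,325.81

€3,325.81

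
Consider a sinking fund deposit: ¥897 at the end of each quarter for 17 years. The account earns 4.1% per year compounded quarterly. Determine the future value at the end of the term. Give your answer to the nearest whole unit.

This is an ordinary annuity: 68 deposits of ¥897 at the end of each quarter.
Periodic rate r = 0.041/4 per quarter; n is counted in quarters.
FV = PMT × [((1+r)^n − 1)/r] = 897 × [(1+r)^68 − 1] / r = ¥87,566

¥87,566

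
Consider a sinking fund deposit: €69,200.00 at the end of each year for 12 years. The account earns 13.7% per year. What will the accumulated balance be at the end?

This is an ordinary annuity: 12 deposits of €69,200.00 at the end of each year.
Periodic rate r = 0.137 per year.
FV = PMT × [((1+r)^n − 1)/r] = 69,200 × [(1+r)^12 − 1] / r = €1,852,712.99

€1,852,712.99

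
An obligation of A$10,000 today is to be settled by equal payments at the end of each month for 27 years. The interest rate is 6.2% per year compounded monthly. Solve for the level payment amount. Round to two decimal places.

A$63.65

Level ordinary annuity; solve PV = PMT × [(1 − (1+r)^−n)/r] for PMT.
Periodic rate r = 0.062/12 per month; n is counted in months.
With n = 324: PMT = 10,000 / ([(1 − (1+r)^−n)/r]) = A$63.65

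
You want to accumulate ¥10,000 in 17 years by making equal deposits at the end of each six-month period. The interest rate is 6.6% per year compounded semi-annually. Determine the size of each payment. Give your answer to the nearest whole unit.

¥164

Level ordinary annuity; solve FV = PMT × [((1+r)^n − 1)/r] for PMT.
Periodic rate r = 0.066/2 per half-year; n is counted in half-years.
With n = 34: PMT = 10,000 / ([((1+r)^n − 1)/r]) = ¥164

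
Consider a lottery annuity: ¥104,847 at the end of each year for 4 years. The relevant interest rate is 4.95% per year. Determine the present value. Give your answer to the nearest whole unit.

¥372,214

This is an ordinary annuity: 4 payments of ¥104,847 at the end of each year.
Periodic rate r = 0.0495 per year.
PV = PMT × [(1 − (1+r)^−n)/r] = 104,847 × [1 − (1+r)^−4] / r = ¥372,214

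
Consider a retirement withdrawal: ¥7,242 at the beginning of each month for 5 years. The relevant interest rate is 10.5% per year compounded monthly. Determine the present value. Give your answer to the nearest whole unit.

¥339,881

This is an annuity due: 60 payments of ¥7,242 at the beginning of each month.
Periodic rate r = 0.105/12 per month; n is counted in months.
PV = PMT × [(1 − (1+r)^−n)/r] × (1+r) = 7,242 × [1 − (1+r)^−60] / r × (1+r) = ¥339,881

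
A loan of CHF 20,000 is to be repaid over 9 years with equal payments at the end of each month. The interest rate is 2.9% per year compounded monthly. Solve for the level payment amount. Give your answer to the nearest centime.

Level ordinary annuity; solve PV = PMT × [(1 − (1+r)^−n)/r] for PMT.
Periodic rate r = 0.029/12 per month; n is counted in months.
With n = 108: PMT = 20,000 / ([(1 − (1+r)^−n)/r]) = CHF 210.62

CHF 210.62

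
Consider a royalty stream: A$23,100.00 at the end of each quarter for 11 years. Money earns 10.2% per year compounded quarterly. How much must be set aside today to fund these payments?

This is an ordinary annuity: 44 payments of A$23,100.00 at the end of each quarter.
Periodic rate r = 0.102/4 per quarter; n is counted in quarters.
PV = PMT × [(1 − (1+r)^−n)/r] = 23,100 × [1 − (1+r)^−44] / r = A$606,723.02

A$606,723.02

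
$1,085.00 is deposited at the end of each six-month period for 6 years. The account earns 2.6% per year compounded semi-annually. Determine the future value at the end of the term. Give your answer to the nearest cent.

This is an ordinary annuity: 12 deposits of $1,085.00 at the end of each six-month period.
Periodic rate r = 0.026/2 per half-year; n is counted in half-years.
FV = PMT × [((1+r)^n − 1)/r] = 1,085 × [(1+r)^12 − 1] / r = $13,992.48

$13,992.48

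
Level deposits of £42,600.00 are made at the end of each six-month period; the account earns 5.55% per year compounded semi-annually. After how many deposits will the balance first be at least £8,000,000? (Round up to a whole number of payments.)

Periodic rate r = 0.0555/2 per half-year; n is counted in half-years.
Ordinary annuity FV: 8,000,000 = 42,600 × [((1+r)^n − 1)/r].
(1+r)^n = 1 + 8,000,000 × r / 42,600, so n = ln(1 + 8,000,000·r/42,600) / ln(1+r) = 66.72.
Round up to a whole number of payments: n = 67.

67 payments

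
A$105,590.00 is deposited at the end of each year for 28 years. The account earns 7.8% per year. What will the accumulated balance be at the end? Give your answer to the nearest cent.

A$9,734,289.04

This is an ordinary annuity: 28 deposits of A$105,590.00 at the end of each year.
Periodic rate r = 0.078 per year.
FV = PMT × [((1+r)^n − 1)/r] = 105,590 × [(1+r)^28 − 1] / r = A$9,734,289.04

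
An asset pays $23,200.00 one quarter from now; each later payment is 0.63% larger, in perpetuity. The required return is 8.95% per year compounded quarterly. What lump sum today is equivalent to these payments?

$1,443,234.84

Periodic rate r = 0.0895/4 per quarter.
Growing perpetuity (Gordon): PV = PMT₁ / (r − g) = 23,200 / (r − 0.0063) = $1,443,234.84.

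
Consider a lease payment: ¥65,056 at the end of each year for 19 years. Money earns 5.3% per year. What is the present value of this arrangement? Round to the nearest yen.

This is an ordinary annuity: 19 payments of ¥65,056 at the end of each year.
Periodic rate r = 0.053 per year.
PV = PMT × [(1 − (1+r)^−n)/r] = 65,056 × [1 − (1+r)^−19] / r = ¥767,350

¥767,350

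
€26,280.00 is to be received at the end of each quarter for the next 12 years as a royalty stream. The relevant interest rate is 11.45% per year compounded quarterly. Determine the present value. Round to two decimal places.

This is an ordinary annuity: 48 payments of €26,280.00 at the end of each quarter.
Periodic rate r = 0.1145/4 per quarter; n is counted in quarters.
PV = PMT × [(1 − (1+r)^−n)/r] = 26,280 × [1 − (1+r)^−48] / r = €681,192.14

€681,192.14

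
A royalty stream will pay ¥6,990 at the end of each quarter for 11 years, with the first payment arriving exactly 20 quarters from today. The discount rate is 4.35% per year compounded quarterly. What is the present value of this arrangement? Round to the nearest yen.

Ordinary annuity of 44 payments, first payment at period 20.
Periodic rate r = 0.0435/4 per quarter; n is counted in quarters.
The ordinary-annuity PV formula values the stream one period before the first payment (period 19); discount that back 19 periods:
PV₀ = 6,990 × [1 − (1+r)^−44] / r × (1+r)^−19 = ¥198,187

¥198,187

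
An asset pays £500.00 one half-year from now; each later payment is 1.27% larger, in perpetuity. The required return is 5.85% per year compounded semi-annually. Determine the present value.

Periodic rate r = 0.0585/2 per half-year.
Growing perpetuity (Gordon): PV = PMT₁ / (r − g) = 500 / (r − 0.0127) = £30,211.48.

£30,211.48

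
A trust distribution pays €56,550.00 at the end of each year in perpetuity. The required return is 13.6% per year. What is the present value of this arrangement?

Periodic rate r = 0.136 per year.
Level perpetuity: PV = PMT / r = 56,550 / (0.136) = €415,808.82.

€415,808.82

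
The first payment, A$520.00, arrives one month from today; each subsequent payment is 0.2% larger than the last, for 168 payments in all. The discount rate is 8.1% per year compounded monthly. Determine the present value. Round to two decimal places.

Periodic rate r = 0.081/12 per month; n is counted in months.
Growing ordinary annuity: PV = PMT₁ × [1 − ((1+g)/(1+r))^n] / (r − g) = 520 × [1 − ((1+0.002)/(1+r))^168] / (r − 0.002) = A$60,013.96.

A$60,013.96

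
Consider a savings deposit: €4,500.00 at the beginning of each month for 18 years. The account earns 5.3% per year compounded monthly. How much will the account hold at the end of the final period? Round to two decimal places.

€1,627,795.33

This is an annuity due: 216 deposits of €4,500.00 at the beginning of each month.
Periodic rate r = 0.053/12 per month; n is counted in months.
FV = PMT × [((1+r)^n − 1)/r] × (1+r) = 4,500 × [(1+r)^216 − 1] / r × (1+r) = €1,627,795.33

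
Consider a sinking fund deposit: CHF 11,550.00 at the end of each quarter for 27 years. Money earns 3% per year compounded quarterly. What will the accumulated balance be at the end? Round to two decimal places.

This is an ordinary annuity: 108 deposits of CHF 11,550.00 at the end of each quarter.
Periodic rate r = 0.03/4 per quarter; n is counted in quarters.
FV = PMT × [((1+r)^n − 1)/r] = 11,550 × [(1+r)^108 − 1] / r = CHF 1,911,331.23

CHF 1,911,331.23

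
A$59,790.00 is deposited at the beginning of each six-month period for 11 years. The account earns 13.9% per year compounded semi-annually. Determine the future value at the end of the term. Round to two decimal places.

A$3,114,535.32

This is an annuity due: 22 deposits of A$59,790.00 at the beginning of each six-month period.
Periodic rate r = 0.139/2 per half-year; n is counted in half-years.
FV = PMT × [((1+r)^n − 1)/r] × (1+r) = 59,790 × [(1+r)^22 − 1] / r × (1+r) = A$3,114,535.32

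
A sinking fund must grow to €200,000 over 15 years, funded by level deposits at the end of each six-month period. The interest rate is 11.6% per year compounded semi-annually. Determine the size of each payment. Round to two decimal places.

€2,620.21

Level ordinary annuity; solve FV = PMT × [((1+r)^n − 1)/r] for PMT.
Periodic rate r = 0.116/2 per half-year; n is counted in half-years.
With n = 30: PMT = 200,000 / ([((1+r)^n − 1)/r]) = €2,620.21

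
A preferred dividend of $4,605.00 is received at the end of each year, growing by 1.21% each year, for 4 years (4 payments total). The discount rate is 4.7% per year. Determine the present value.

$16,732.85

Periodic rate r = 0.047 per year.
Growing ordinary annuity: PV = PMT₁ × [1 − ((1+g)/(1+r))^n] / (r − g) = 4,605 × [1 − ((1+0.0121)/(1+r))^4] / (r − 0.0121) = $16,732.85.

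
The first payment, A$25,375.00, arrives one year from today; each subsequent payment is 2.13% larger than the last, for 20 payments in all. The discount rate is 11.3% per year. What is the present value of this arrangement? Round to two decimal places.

Periodic rate r = 0.113 per year.
Growing ordinary annuity: PV = PMT₁ × [1 − ((1+g)/(1+r))^n] / (r − g) = 25,375 × [1 − ((1+0.0213)/(1+r))^20] / (r − 0.0213) = A$227,149.71.

A$227,149.71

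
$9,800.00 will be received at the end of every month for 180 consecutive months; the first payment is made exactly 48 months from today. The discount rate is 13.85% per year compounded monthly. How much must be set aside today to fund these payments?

Ordinary annuity of 180 payments, first payment at period 48.
Periodic rate r = 0.1385/12 per month; n is counted in months.
The ordinary-annuity PV formula values the stream one period before the first payment (period 47); discount that back 47 periods:
PV₀ = 9,800 × [1 − (1+r)^−180] / r × (1+r)^−47 = $432,377.09

$432,377.09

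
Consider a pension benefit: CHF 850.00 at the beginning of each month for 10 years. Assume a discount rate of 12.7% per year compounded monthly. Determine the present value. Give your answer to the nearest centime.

CHF 58,218.65

This is an annuity due: 120 payments of CHF 850.00 at the beginning of each month.
Periodic rate r = 0.127/12 per month; n is counted in months.
PV = PMT × [(1 − (1+r)^−n)/r] × (1+r) = 850 × [1 − (1+r)^−120] / r × (1+r) = CHF 58,218.65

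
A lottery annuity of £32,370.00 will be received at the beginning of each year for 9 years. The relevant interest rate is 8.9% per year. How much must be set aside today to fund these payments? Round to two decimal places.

£212,199.91

This is an annuity due: 9 payments of £32,370.00 at the beginning of each year.
Periodic rate r = 0.089 per year.
PV = PMT × [(1 − (1+r)^−n)/r] × (1+r) = 32,370 × [1 − (1+r)^−9] / r × (1+r) = £212,199.91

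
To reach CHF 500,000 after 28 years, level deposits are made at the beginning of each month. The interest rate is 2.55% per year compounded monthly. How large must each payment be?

Level annuity due; solve FV = PMT × [((1+r)^n − 1)/r] × (1+r) for PMT.
Periodic rate r = 0.0255/12 per month; n is counted in months.
With n = 336: PMT = 500,000 / ([((1+r)^n − 1)/r] × (1+r)) = CHF 1,018.88

CHF 1,018.88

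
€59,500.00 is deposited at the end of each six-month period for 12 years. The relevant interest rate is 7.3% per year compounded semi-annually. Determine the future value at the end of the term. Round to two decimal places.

This is an ordinary annuity: 24 deposits of €59,500.00 at the end of each six-month period.
Periodic rate r = 0.073/2 per half-year; n is counted in half-years.
FV = PMT × [((1+r)^n − 1)/r] = 59,500 × [(1+r)^24 − 1] / r = €2,223,647.78

€2,223,647.78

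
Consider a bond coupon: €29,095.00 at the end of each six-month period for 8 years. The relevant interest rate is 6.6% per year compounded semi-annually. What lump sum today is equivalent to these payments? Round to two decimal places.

€357,222.48

This is an ordinary annuity: 16 payments of €29,095.00 at the end of each six-month period.
Periodic rate r = 0.066/2 per half-year; n is counted in half-years.
PV = PMT × [(1 − (1+r)^−n)/r] = 29,095 × [1 − (1+r)^−16] / r = €357,222.48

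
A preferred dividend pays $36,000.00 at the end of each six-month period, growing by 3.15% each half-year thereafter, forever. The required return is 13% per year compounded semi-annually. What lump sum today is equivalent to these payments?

$1,074,626.87

Periodic rate r = 0.13/2 per half-year.
Growing perpetuity (Gordon): PV = PMT₁ / (r − g) = 36,000 / (r − 0.0315) = $1,074,626.87.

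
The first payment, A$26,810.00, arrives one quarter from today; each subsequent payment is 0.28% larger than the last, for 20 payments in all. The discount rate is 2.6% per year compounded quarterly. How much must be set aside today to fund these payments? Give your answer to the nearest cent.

Periodic rate r = 0.026/4 per quarter; n is counted in quarters.
Growing ordinary annuity: PV = PMT₁ × [1 − ((1+g)/(1+r))^n] / (r − g) = 26,810 × [1 − ((1+0.0028)/(1+r))^20] / (r − 0.0028) = A$514,536.45.

A$514,536.45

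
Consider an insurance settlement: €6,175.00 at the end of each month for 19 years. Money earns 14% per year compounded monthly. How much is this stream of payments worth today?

This is an ordinary annuity: 228 payments of €6,175.00 at the end of each month.
Periodic rate r = 0.14/12 per month; n is counted in months.
PV = PMT × [(1 − (1+r)^−n)/r] = 6,175 × [1 − (1+r)^−228] / r = €491,688.67

€491,688.67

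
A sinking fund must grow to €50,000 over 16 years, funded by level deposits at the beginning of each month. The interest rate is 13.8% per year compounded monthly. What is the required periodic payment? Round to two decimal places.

Level annuity due; solve FV = PMT × [((1+r)^n − 1)/r] × (1+r) for PMT.
Periodic rate r = 0.138/12 per month; n is counted in months.
With n = 192: PMT = 50,000 / ([((1+r)^n − 1)/r] × (1+r)) = €71.20

€71.20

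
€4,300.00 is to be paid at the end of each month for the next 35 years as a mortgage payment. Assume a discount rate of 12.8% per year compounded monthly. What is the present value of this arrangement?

€398,446.53

This is an ordinary annuity: 420 payments of €4,300.00 at the end of each month.
Periodic rate r = 0.128/12 per month; n is counted in months.
PV = PMT × [(1 − (1+r)^−n)/r] = 4,300 × [1 − (1+r)^−420] / r = €398,446.53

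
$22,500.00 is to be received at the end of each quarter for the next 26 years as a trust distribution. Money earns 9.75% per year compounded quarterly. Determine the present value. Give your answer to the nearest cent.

This is an ordinary annuity: 104 payments of $22,500.00 at the end of each quarter.
Periodic rate r = 0.0975/4 per quarter; n is counted in quarters.
PV = PMT × [(1 − (1+r)^−n)/r] = 22,500 × [1 − (1+r)^−104] / r = $847,653.73

$847,653.73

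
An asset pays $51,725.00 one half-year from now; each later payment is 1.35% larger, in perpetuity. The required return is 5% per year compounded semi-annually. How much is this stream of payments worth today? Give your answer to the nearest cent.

$4,497,826.09

Periodic rate r = 0.05/2 per half-year.
Growing perpetuity (Gordon): PV = PMT₁ / (r − g) = 51,725 / (r − 0.0135) = $4,497,826.09.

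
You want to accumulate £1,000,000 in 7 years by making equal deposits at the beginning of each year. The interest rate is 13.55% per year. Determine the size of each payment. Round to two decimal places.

Level annuity due; solve FV = PMT × [((1+r)^n − 1)/r] × (1+r) for PMT.
Periodic rate r = 0.1355 per year.
With n = 7: PMT = 1,000,000 / ([((1+r)^n − 1)/r] × (1+r)) = £83,218.71

£83,218.71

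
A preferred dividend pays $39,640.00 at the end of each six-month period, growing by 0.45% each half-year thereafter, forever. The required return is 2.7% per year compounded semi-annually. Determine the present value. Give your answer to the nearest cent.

$4,404,444.44

Periodic rate r = 0.027/2 per half-year.
Growing perpetuity (Gordon): PV = PMT₁ / (r − g) = 39,640 / (r − 0.0045) = $4,404,444.44.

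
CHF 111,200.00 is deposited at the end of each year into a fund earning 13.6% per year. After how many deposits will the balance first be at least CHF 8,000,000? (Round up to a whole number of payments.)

Periodic rate r = 0.136 per year.
Ordinary annuity FV: 8,000,000 = 111,200 × [((1+r)^n − 1)/r].
(1+r)^n = 1 + 8,000,000 × r / 111,200, so n = ln(1 + 8,000,000·r/111,200) / ln(1+r) = 18.65.
Round up to a whole number of payments: n = 19.

19 payments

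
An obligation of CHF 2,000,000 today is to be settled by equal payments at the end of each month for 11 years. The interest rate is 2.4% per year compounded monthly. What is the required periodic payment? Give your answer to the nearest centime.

Level ordinary annuity; solve PV = PMT × [(1 − (1+r)^−n)/r] for PMT.
Periodic rate r = 0.024/12 per month; n is counted in months.
With n = 132: PMT = 2,000,000 / ([(1 − (1+r)^−n)/r]) = CHF 17,254.47

CHF 17,254.47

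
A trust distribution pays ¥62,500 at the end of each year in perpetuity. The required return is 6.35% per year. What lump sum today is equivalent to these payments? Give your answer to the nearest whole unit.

¥984,252

Periodic rate r = 0.0635 per year.
Level perpetuity: PV = PMT / r = 62,500 / (0.0635) = ¥984,252.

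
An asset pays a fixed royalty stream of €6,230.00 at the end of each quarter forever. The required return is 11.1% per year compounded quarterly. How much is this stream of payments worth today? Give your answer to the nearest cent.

Periodic rate r = 0.111/4 per quarter.
Level perpetuity: PV = PMT / r = 6,230 / (0.111/4) = €224,504.50.

€224,504.50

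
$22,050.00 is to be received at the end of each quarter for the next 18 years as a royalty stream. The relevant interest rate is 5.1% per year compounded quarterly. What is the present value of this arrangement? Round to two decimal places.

This is an ordinary annuity: 72 payments of $22,050.00 at the end of each quarter.
Periodic rate r = 0.051/4 per quarter; n is counted in quarters.
PV = PMT × [(1 − (1+r)^−n)/r] = 22,050 × [1 − (1+r)^−72] / r = $1,034,809.37

$1,034,809.37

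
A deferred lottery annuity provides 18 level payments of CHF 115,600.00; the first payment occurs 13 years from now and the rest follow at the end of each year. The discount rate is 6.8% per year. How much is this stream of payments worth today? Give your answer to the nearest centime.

Ordinary annuity of 18 payments, first payment at period 13.
Periodic rate r = 0.068 per year.
The ordinary-annuity PV formula values the stream one period before the first payment (period 12); discount that back 12 periods:
PV₀ = 115,600 × [1 − (1+r)^−18] / r × (1+r)^−12 = CHF 535,741.28

CHF 535,741.28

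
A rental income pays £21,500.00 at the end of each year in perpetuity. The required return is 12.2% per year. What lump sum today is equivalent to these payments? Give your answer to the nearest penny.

Periodic rate r = 0.122 per year.
Level perpetuity: PV = PMT / r = 21,500 / (0.122) = £176,229.51.

£176,229.51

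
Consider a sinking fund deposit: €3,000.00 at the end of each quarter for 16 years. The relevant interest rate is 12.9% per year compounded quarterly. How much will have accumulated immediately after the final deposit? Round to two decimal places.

This is an ordinary annuity: 64 deposits of €3,000.00 at the end of each quarter.
Periodic rate r = 0.129/4 per quarter; n is counted in quarters.
FV = PMT × [((1+r)^n − 1)/r] = 3,000 × [(1+r)^64 − 1] / r = €616,267.98

€616,267.98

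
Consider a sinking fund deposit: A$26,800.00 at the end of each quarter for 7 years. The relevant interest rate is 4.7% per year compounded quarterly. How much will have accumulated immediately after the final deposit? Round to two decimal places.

A$882,496.37

This is an ordinary annuity: 28 deposits of A$26,800.00 at the end of each quarter.
Periodic rate r = 0.047/4 per quarter; n is counted in quarters.
FV = PMT × [((1+r)^n − 1)/r] = 26,800 × [(1+r)^28 − 1] / r = A$882,496.37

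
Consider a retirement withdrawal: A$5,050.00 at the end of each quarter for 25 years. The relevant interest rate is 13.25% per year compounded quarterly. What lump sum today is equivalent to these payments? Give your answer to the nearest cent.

This is an ordinary annuity: 100 payments of A$5,050.00 at the end of each quarter.
Periodic rate r = 0.1325/4 per quarter; n is counted in quarters.
PV = PMT × [(1 − (1+r)^−n)/r] = 5,050 × [1 − (1+r)^−100] / r = A$146,593.49

A$146,593.49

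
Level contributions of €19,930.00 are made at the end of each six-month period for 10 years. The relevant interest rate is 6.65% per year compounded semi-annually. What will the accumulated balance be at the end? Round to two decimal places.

This is an ordinary annuity: 20 deposits of €19,930.00 at the end of each six-month period.
Periodic rate r = 0.0665/2 per half-year; n is counted in half-years.
FV = PMT × [((1+r)^n − 1)/r] = 19,930 × [(1+r)^20 − 1] / r = €553,587.22

€553,587.22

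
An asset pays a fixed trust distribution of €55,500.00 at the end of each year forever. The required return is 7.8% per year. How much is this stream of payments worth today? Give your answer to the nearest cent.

Periodic rate r = 0.078 per year.
Level perpetuity: PV = PMT / r = 55,500 / (0.078) = €711,538.46.

€711,538.46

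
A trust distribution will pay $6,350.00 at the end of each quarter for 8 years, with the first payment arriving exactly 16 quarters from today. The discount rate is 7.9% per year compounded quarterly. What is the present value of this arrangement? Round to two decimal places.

$111,539.68

Ordinary annuity of 32 payments, first payment at period 16.
Periodic rate r = 0.079/4 per quarter; n is counted in quarters.
The ordinary-annuity PV formula values the stream one period before the first payment (period 15); discount that back 15 periods:
PV₀ = 6,350 × [1 − (1+r)^−32] / r × (1+r)^−15 = $111,539.68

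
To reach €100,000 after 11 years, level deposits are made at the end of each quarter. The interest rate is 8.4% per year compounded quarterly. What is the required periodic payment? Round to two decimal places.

€1,404.35

Level ordinary annuity; solve FV = PMT × [((1+r)^n − 1)/r] for PMT.
Periodic rate r = 0.084/4 per quarter; n is counted in quarters.
With n = 44: PMT = 100,000 / ([((1+r)^n − 1)/r]) = €1,404.35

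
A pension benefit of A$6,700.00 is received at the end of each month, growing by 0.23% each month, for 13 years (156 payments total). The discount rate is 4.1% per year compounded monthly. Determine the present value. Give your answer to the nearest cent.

Periodic rate r = 0.041/12 per month; n is counted in months.
Growing ordinary annuity: PV = PMT₁ × [1 − ((1+g)/(1+r))^n] / (r − g) = 6,700 × [1 − ((1+0.0023)/(1+r))^156] / (r − 0.0023) = A$956,723.58.

A$956,723.58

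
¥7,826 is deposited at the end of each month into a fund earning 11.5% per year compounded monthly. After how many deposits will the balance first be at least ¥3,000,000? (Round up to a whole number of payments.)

162 payments

Periodic rate r = 0.115/12 per month; n is counted in months.
Ordinary annuity FV: 3,000,000 = 7,826 × [((1+r)^n − 1)/r].
(1+r)^n = 1 + 3,000,000 × r / 7,826, so n = ln(1 + 3,000,000·r/7,826) / ln(1+r) = 161.67.
Round up to a whole number of payments: n = 162.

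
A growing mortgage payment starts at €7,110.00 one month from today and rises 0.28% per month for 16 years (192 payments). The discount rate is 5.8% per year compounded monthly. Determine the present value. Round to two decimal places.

Periodic rate r = 0.058/12 per month; n is counted in months.
Growing ordinary annuity: PV = PMT₁ × [1 − ((1+g)/(1+r))^n] / (r − g) = 7,110 × [1 − ((1+0.0028)/(1+r))^192] / (r − 0.0028) = €1,126,673.83.

€1,126,673.83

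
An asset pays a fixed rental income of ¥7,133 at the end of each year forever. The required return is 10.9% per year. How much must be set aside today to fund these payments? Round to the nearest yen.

Periodic rate r = 0.109 per year.
Level perpetuity: PV = PMT / r = 7,133 / (0.109) = ¥65,440.

¥65,440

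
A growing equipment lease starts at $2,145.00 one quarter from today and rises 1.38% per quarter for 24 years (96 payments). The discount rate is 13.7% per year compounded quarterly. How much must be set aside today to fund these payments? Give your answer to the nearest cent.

$89,469.33

Periodic rate r = 0.137/4 per quarter; n is counted in quarters.
Growing ordinary annuity: PV = PMT₁ × [1 − ((1+g)/(1+r))^n] / (r − g) = 2,145 × [1 − ((1+0.0138)/(1+r))^96] / (r − 0.0138) = $89,469.33.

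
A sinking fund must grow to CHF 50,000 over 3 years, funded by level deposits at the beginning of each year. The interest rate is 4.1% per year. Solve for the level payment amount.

Level annuity due; solve FV = PMT × [((1+r)^n − 1)/r] × (1+r) for PMT.
Periodic rate r = 0.041 per year.
With n = 3: PMT = 50,000 / ([((1+r)^n − 1)/r] × (1+r)) = CHF 15,371.41

CHF 15,371.41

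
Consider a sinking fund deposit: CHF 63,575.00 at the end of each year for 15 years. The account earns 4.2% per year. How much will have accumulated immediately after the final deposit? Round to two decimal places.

This is an ordinary annuity: 15 deposits of CHF 63,575.00 at the end of each year.
Periodic rate r = 0.042 per year.
FV = PMT × [((1+r)^n − 1)/r] = 63,575 × [(1+r)^15 − 1] / r = CHF 1,292,084.66

CHF 1,292,084.66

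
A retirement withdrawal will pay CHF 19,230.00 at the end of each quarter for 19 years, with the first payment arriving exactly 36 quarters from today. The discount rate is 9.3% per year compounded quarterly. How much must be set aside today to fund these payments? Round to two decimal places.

Ordinary annuity of 76 payments, first payment at period 36.
Periodic rate r = 0.093/4 per quarter; n is counted in quarters.
The ordinary-annuity PV formula values the stream one period before the first payment (period 35); discount that back 35 periods:
PV₀ = 19,230 × [1 − (1+r)^−76] / r × (1+r)^−35 = CHF 305,490.97

CHF 305,490.97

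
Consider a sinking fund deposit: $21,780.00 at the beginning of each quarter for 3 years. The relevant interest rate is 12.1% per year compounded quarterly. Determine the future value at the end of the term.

$318,905.42

This is an annuity due: 12 deposits of $21,780.00 at the beginning of each quarter.
Periodic rate r = 0.121/4 per quarter; n is counted in quarters.
FV = PMT × [((1+r)^n − 1)/r] × (1+r) = 21,780 × [(1+r)^12 − 1] / r × (1+r) = $318,905.42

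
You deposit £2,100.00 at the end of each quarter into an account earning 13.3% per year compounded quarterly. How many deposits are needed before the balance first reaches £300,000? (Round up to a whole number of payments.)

54 payments

Periodic rate r = 0.133/4 per quarter; n is counted in quarters.
Ordinary annuity FV: 300,000 = 2,100 × [((1+r)^n − 1)/r].
(1+r)^n = 1 + 300,000 × r / 2,100, so n = ln(1 + 300,000·r/2,100) / ln(1+r) = 53.48.
Round up to a whole number of payments: n = 54.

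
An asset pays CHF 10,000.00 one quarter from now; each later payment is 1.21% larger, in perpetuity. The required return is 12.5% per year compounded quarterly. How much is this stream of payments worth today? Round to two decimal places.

Periodic rate r = 0.125/4 per quarter.
Growing perpetuity (Gordon): PV = PMT₁ / (r − g) = 10,000 / (r − 0.0121) = CHF 522,193.21.

CHF 522,193.21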